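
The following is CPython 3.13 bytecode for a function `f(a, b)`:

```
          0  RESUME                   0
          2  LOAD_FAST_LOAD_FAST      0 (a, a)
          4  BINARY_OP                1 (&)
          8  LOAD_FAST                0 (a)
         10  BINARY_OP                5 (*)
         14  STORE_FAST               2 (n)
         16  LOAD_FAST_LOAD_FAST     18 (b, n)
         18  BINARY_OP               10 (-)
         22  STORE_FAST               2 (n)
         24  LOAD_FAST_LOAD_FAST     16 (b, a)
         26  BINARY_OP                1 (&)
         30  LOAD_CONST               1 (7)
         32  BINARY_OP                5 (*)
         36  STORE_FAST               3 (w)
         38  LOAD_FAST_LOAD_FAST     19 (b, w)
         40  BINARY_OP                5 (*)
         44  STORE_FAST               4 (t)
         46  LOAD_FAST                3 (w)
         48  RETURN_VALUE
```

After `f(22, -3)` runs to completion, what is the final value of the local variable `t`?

-420

LOAD_FAST_LOAD_FAST a,a → push 22,22. Stack: [22, 22]
BINARY_OP & → 22 & 22 = 22. Stack: [22]
LOAD_FAST a → push 22. Stack: [22, 22]
BINARY_OP * → 22 * 22 = 484. Stack: [484]
STORE_FAST n → n=484. Stack: []
LOAD_FAST_LOAD_FAST b,n → push -3,484. Stack: [-3, 484]
BINARY_OP - → -3 - 484 = -487. Stack: [-487]
STORE_FAST n → n=-487. Stack: []
LOAD_FAST_LOAD_FAST b,a → push -3,22. Stack: [-3, 22]
BINARY_OP & → -3 & 22 = 20. Stack: [20]
LOAD_CONST → push 7. Stack: [20, 7]
BINARY_OP * → 20 * 7 = 140. Stack: [140]
STORE_FAST w → w=140. Stack: []
LOAD_FAST_LOAD_FAST b,w → push -3,140. Stack: [-3, 140]
BINARY_OP * → -3 * 140 = -420. Stack: [-420]
STORE_FAST t → t=-420. Stack: []
LOAD_FAST w → push 140. Stack: [140]
RETURN_VALUE → return 140.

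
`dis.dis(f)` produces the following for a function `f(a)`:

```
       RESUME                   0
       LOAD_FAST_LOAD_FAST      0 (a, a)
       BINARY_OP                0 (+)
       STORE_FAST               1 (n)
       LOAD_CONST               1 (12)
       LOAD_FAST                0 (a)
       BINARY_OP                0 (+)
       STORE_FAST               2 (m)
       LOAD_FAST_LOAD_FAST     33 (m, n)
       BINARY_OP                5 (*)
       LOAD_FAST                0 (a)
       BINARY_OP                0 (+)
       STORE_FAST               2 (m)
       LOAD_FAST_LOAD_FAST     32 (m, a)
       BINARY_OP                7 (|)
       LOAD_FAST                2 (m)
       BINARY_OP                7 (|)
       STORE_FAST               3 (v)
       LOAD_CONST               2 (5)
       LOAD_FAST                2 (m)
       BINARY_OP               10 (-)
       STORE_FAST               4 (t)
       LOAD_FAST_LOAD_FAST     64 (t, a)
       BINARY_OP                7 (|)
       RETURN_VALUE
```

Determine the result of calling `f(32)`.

LOAD_FAST_LOAD_FAST a,a → push 32,32. Stack: [32, 32]
BINARY_OP + → 32 + 32 = 64. Stack: [64]
STORE_FAST n → n=64. Stack: []
LOAD_CONST → push 12. Stack: [12]
LOAD_FAST a → push 32. Stack: [12, 32]
BINARY_OP + → 12 + 32 = 44. Stack: [44]
STORE_FAST m → m=44. Stack: []
LOAD_FAST_LOAD_FAST m,n → push 44,64. Stack: [44, 64]
BINARY_OP * → 44 * 64 = 2816. Stack: [2816]
LOAD_FAST a → push 32. Stack: [2816, 32]
BINARY_OP + → 2816 + 32 = 2848. Stack: [2848]
STORE_FAST m → m=2848. Stack: []
LOAD_FAST_LOAD_FAST m,a → push 2848,32. Stack: [2848, 32]
BINARY_OP | → 2848 | 32 = 2848. Stack: [2848]
LOAD_FAST m → push 2848. Stack: [2848, 2848]
BINARY_OP | → 2848 | 2848 = 2848. Stack: [2848]
STORE_FAST v → v=2848. Stack: []
LOAD_CONST → push 5. Stack: [5]
LOAD_FAST m → push 2848. Stack: [5, 2848]
BINARY_OP - → 5 - 2848 = -2843. Stack: [-2843]
STORE_FAST t → t=-2843. Stack: []
LOAD_FAST_LOAD_FAST t,a → push -2843,32. Stack: [-2843, 32]
BINARY_OP | → -2843 | 32 = -2843. Stack: [-2843]
RETURN_VALUE → return -2843.

-2843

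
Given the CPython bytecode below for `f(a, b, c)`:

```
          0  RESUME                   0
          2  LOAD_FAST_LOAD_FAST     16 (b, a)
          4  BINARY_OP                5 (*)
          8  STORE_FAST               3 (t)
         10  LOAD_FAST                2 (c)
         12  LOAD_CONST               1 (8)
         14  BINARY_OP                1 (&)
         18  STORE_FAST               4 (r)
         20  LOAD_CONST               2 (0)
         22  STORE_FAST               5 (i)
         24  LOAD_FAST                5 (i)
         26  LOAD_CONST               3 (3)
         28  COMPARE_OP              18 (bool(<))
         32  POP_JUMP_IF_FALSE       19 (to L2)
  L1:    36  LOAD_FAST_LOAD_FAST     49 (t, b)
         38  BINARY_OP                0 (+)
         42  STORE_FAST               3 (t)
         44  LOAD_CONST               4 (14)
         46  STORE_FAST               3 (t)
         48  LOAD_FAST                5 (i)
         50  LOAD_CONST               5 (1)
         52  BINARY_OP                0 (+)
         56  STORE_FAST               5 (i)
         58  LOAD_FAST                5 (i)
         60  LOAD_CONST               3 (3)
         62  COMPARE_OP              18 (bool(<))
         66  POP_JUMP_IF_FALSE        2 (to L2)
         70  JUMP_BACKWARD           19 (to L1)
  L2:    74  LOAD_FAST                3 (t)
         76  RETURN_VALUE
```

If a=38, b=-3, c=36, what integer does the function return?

LOAD_FAST_LOAD_FAST b,a → push -3,38. Stack: [-3, 38]
BINARY_OP * → -3 * 38 = -114. Stack: [-114]
STORE_FAST t → t=-114. Stack: []
LOAD_FAST c → push 36. Stack: [36]
LOAD_CONST → push 8. Stack: [36, 8]
BINARY_OP & → 36 & 8 = 0. Stack: [0]
STORE_FAST r → r=0. Stack: []
LOAD_CONST → push 0. Stack: [0]
STORE_FAST i → i=0. Stack: []
LOAD_FAST i → push 0. Stack: [0]
LOAD_CONST → push 3. Stack: [0, 3]
COMPARE_OP bool(<) → 0 vs 3 = True. Stack: [True]
POP_JUMP_IF_FALSE → pop True; no jump. Stack: []
LOAD_FAST_LOAD_FAST t,b → push -114,-3. Stack: [-114, -3]
BINARY_OP + → -114 + -3 = -117. Stack: [-117]
STORE_FAST t → t=-117. Stack: []
LOAD_CONST → push 14. Stack: [14]
STORE_FAST t → t=14. Stack: []
LOAD_FAST i → push 0. Stack: [0]
LOAD_CONST → push 1. Stack: [0, 1]
BINARY_OP + → 0 + 1 = 1. Stack: [1]
STORE_FAST i → i=1. Stack: []
LOAD_FAST i → push 1. Stack: [1]
LOAD_CONST → push 3. Stack: [1, 3]
COMPARE_OP bool(<) → 1 vs 3 = True. Stack: [True]
POP_JUMP_IF_FALSE → pop True; no jump. Stack: []
LOAD_FAST_LOAD_FAST t,b → push 14,-3. Stack: [14, -3]
BINARY_OP + → 14 + -3 = 11. Stack: [11]
STORE_FAST t → t=11. Stack: []
LOAD_CONST → push 14. Stack: [14]
STORE_FAST t → t=14. Stack: []
LOAD_FAST i → push 1. Stack: [1]
LOAD_CONST → push 1. Stack: [1, 1]
BINARY_OP + → 1 + 1 = 2. Stack: [2]
STORE_FAST i → i=2. Stack: []
LOAD_FAST i → push 2. Stack: [2]
LOAD_CONST → push 3. Stack: [2, 3]
COMPARE_OP bool(<) → 2 vs 3 = True. Stack: [True]
POP_JUMP_IF_FALSE → pop True; no jump. Stack: []
LOAD_FAST_LOAD_FAST t,b → push 14,-3. Stack: [14, -3]
BINARY_OP + → 14 + -3 = 11. Stack: [11]
STORE_FAST t → t=11. Stack: []
LOAD_CONST → push 14. Stack: [14]
STORE_FAST t → t=14. Stack: []
LOAD_FAST i → push 2. Stack: [2]
LOAD_CONST → push 1. Stack: [2, 1]
BINARY_OP + → 2 + 1 = 3. Stack: [3]
STORE_FAST i → i=3. Stack: []
LOAD_FAST i → push 3. Stack: [3]
LOAD_CONST → push 3. Stack: [3, 3]
COMPARE_OP bool(<) → 3 vs 3 = False. Stack: [False]
POP_JUMP_IF_FALSE → pop False; jump. Stack: []
LOAD_FAST t → push 14. Stack: [14]
RETURN_VALUE → return 14.

14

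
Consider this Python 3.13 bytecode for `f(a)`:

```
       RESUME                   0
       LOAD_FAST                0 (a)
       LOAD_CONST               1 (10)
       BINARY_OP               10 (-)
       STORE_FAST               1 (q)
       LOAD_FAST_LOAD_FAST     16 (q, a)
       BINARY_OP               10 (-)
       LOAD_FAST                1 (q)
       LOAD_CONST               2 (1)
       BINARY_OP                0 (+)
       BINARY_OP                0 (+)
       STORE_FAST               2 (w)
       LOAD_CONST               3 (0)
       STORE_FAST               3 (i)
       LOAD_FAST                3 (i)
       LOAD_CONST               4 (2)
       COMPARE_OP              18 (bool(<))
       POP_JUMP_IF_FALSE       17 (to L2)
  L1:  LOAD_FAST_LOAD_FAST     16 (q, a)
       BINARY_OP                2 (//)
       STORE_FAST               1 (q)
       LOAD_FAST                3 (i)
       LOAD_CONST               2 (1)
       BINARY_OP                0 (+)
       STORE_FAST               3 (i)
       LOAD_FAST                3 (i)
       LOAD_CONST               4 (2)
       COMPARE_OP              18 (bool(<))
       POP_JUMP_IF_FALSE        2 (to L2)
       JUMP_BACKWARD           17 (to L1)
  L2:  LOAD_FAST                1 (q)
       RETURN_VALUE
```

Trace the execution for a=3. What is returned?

LOAD_FAST a → push 3. Stack: [3]
LOAD_CONST → push 10. Stack: [3, 10]
BINARY_OP - → 3 - 10 = -7. Stack: [-7]
STORE_FAST q → q=-7. Stack: []
LOAD_FAST_LOAD_FAST q,a → push -7,3. Stack: [-7, 3]
BINARY_OP - → -7 - 3 = -10. Stack: [-10]
LOAD_FAST q → push -7. Stack: [-10, -7]
LOAD_CONST → push 1. Stack: [-10, -7, 1]
BINARY_OP + → -7 + 1 = -6. Stack: [-10, -6]
BINARY_OP + → -10 + -6 = -16. Stack: [-16]
STORE_FAST w → w=-16. Stack: []
LOAD_CONST → push 0. Stack: [0]
STORE_FAST i → i=0. Stack: []
LOAD_FAST i → push 0. Stack: [0]
LOAD_CONST → push 2. Stack: [0, 2]
COMPARE_OP bool(<) → 0 vs 2 = True. Stack: [True]
POP_JUMP_IF_FALSE → pop True; no jump. Stack: []
LOAD_FAST_LOAD_FAST q,a → push -7,3. Stack: [-7, 3]
BINARY_OP // → -7 // 3 = -3. Stack: [-3]
STORE_FAST q → q=-3. Stack: []
LOAD_FAST i → push 0. Stack: [0]
LOAD_CONST → push 1. Stack: [0, 1]
BINARY_OP + → 0 + 1 = 1. Stack: [1]
STORE_FAST i → i=1. Stack: []
LOAD_FAST i → push 1. Stack: [1]
LOAD_CONST → push 2. Stack: [1, 2]
COMPARE_OP bool(<) → 1 vs 2 = True. Stack: [True]
POP_JUMP_IF_FALSE → pop True; no jump. Stack: []
LOAD_FAST_LOAD_FAST q,a → push -3,3. Stack: [-3, 3]
BINARY_OP // → -3 // 3 = -1. Stack: [-1]
STORE_FAST q → q=-1. Stack: []
LOAD_FAST i → push 1. Stack: [1]
LOAD_CONST → push 1. Stack: [1, 1]
BINARY_OP + → 1 + 1 = 2. Stack: [2]
STORE_FAST i → i=2. Stack: []
LOAD_FAST i → push 2. Stack: [2]
LOAD_CONST → push 2. Stack: [2, 2]
COMPARE_OP bool(<) → 2 vs 2 = False. Stack: [False]
POP_JUMP_IF_FALSE → pop False; jump. Stack: []
LOAD_FAST q → push -1. Stack: [-1]
RETURN_VALUE → return -1.

-1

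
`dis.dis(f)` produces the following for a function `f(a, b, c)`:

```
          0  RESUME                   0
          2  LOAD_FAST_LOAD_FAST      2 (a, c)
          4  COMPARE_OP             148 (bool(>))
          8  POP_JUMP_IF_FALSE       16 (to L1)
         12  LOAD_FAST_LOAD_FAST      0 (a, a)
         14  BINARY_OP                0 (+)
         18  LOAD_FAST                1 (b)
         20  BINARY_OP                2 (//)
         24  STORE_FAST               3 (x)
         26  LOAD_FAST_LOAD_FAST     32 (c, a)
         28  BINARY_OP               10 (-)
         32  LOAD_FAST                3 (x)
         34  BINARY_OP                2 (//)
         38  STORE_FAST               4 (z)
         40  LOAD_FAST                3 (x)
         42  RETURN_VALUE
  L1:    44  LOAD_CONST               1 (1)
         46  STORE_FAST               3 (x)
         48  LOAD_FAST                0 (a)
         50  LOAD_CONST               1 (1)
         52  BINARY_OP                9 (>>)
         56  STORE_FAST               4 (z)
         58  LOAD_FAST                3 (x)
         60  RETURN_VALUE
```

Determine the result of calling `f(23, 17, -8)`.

LOAD_FAST_LOAD_FAST a,c → push 23,-8. Stack: [23, -8]
COMPARE_OP bool(>) → 23 vs -8 = True. Stack: [True]
POP_JUMP_IF_FALSE → pop True; no jump. Stack: []
LOAD_FAST_LOAD_FAST a,a → push 23,23. Stack: [23, 23]
BINARY_OP + → 23 + 23 = 46. Stack: [46]
LOAD_FAST b → push 17. Stack: [46, 17]
BINARY_OP // → 46 // 17 = 2. Stack: [2]
STORE_FAST x → x=2. Stack: []
LOAD_FAST_LOAD_FAST c,a → push -8,23. Stack: [-8, 23]
BINARY_OP - → -8 - 23 = -31. Stack: [-31]
LOAD_FAST x → push 2. Stack: [-31, 2]
BINARY_OP // → -31 // 2 = -16. Stack: [-16]
STORE_FAST z → z=-16. Stack: []
LOAD_FAST x → push 2. Stack: [2]
RETURN_VALUE → return 2.

2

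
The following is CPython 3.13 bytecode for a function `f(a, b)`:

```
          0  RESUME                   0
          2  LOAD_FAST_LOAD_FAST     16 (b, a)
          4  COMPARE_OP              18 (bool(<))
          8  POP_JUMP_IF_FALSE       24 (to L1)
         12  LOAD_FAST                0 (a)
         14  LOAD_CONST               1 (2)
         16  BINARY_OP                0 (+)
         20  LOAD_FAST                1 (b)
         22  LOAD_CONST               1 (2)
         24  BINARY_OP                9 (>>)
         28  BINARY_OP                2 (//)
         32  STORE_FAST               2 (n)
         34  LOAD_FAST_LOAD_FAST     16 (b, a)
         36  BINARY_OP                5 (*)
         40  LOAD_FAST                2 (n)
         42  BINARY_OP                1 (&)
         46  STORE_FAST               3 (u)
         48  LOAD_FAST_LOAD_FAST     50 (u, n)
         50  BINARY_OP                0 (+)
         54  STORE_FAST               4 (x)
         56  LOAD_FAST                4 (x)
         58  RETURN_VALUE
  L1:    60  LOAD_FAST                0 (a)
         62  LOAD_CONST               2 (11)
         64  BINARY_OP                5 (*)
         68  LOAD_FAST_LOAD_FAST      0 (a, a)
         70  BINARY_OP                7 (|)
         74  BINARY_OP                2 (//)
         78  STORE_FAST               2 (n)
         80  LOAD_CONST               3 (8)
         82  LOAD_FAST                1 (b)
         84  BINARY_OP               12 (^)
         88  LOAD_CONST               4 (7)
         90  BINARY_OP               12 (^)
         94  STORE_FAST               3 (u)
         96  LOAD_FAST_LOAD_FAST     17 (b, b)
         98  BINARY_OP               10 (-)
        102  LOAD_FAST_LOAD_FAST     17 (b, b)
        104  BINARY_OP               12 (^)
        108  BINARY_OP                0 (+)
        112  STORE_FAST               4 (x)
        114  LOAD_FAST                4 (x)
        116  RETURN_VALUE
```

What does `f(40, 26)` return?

7

LOAD_FAST_LOAD_FAST b,a → push 26,40. Stack: [26, 40]
COMPARE_OP bool(<) → 26 vs 40 = True. Stack: [True]
POP_JUMP_IF_FALSE → pop True; no jump. Stack: []
LOAD_FAST a → push 40. Stack: [40]
LOAD_CONST → push 2. Stack: [40, 2]
BINARY_OP + → 40 + 2 = 42. Stack: [42]
LOAD_FAST b → push 26. Stack: [42, 26]
LOAD_CONST → push 2. Stack: [42, 26, 2]
BINARY_OP >> → 26 >> 2 = 6. Stack: [42, 6]
BINARY_OP // → 42 // 6 = 7. Stack: [7]
STORE_FAST n → n=7. Stack: []
LOAD_FAST_LOAD_FAST b,a → push 26,40. Stack: [26, 40]
BINARY_OP * → 26 * 40 = 1040. Stack: [1040]
LOAD_FAST n → push 7. Stack: [1040, 7]
BINARY_OP & → 1040 & 7 = 0. Stack: [0]
STORE_FAST u → u=0. Stack: []
LOAD_FAST_LOAD_FAST u,n → push 0,7. Stack: [0, 7]
BINARY_OP + → 0 + 7 = 7. Stack: [7]
STORE_FAST x → x=7. Stack: []
LOAD_FAST x → push 7. Stack: [7]
RETURN_VALUE → return 7.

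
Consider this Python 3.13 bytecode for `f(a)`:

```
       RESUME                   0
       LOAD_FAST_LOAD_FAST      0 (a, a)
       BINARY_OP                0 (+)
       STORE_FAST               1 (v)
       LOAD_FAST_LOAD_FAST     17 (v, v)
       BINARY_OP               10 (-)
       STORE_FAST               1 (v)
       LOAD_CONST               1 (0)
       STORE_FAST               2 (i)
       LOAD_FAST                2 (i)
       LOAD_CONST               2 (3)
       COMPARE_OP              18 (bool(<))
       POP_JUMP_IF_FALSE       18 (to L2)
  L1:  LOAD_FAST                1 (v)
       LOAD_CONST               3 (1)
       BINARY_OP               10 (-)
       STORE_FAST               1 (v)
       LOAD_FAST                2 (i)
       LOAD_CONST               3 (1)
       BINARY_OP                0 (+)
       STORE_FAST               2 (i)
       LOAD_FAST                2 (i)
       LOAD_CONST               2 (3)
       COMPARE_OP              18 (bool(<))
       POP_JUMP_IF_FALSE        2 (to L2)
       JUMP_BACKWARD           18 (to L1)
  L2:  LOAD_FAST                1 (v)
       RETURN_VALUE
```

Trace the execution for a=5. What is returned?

-3

LOAD_FAST_LOAD_FAST a,a → push 5,5. Stack: [5, 5]
BINARY_OP + → 5 + 5 = 10. Stack: [10]
STORE_FAST v → v=10. Stack: []
LOAD_FAST_LOAD_FAST v,v → push 10,10. Stack: [10, 10]
BINARY_OP - → 10 - 10 = 0. Stack: [0]
STORE_FAST v → v=0. Stack: []
LOAD_CONST → push 0. Stack: [0]
STORE_FAST i → i=0. Stack: []
LOAD_FAST i → push 0. Stack: [0]
LOAD_CONST → push 3. Stack: [0, 3]
COMPARE_OP bool(<) → 0 vs 3 = True. Stack: [True]
POP_JUMP_IF_FALSE → pop True; no jump. Stack: []
LOAD_FAST v → push 0. Stack: [0]
LOAD_CONST → push 1. Stack: [0, 1]
BINARY_OP - → 0 - 1 = -1. Stack: [-1]
STORE_FAST v → v=-1. Stack: []
LOAD_FAST i → push 0. Stack: [0]
LOAD_CONST → push 1. Stack: [0, 1]
BINARY_OP + → 0 + 1 = 1. Stack: [1]
STORE_FAST i → i=1. Stack: []
LOAD_FAST i → push 1. Stack: [1]
LOAD_CONST → push 3. Stack: [1, 3]
COMPARE_OP bool(<) → 1 vs 3 = True. Stack: [True]
POP_JUMP_IF_FALSE → pop True; no jump. Stack: []
LOAD_FAST v → push -1. Stack: [-1]
LOAD_CONST → push 1. Stack: [-1, 1]
BINARY_OP - → -1 - 1 = -2. Stack: [-2]
STORE_FAST v → v=-2. Stack: []
LOAD_FAST i → push 1. Stack: [1]
LOAD_CONST → push 1. Stack: [1, 1]
BINARY_OP + → 1 + 1 = 2. Stack: [2]
STORE_FAST i → i=2. Stack: []
LOAD_FAST i → push 2. Stack: [2]
LOAD_CONST → push 3. Stack: [2, 3]
COMPARE_OP bool(<) → 2 vs 3 = True. Stack: [True]
POP_JUMP_IF_FALSE → pop True; no jump. Stack: []
LOAD_FAST v → push -2. Stack: [-2]
LOAD_CONST → push 1. Stack: [-2, 1]
BINARY_OP - → -2 - 1 = -3. Stack: [-3]
STORE_FAST v → v=-3. Stack: []
LOAD_FAST i → push 2. Stack: [2]
LOAD_CONST → push 1. Stack: [2, 1]
BINARY_OP + → 2 + 1 = 3. Stack: [3]
STORE_FAST i → i=3. Stack: []
LOAD_FAST i → push 3. Stack: [3]
LOAD_CONST → push 3. Stack: [3, 3]
COMPARE_OP bool(<) → 3 vs 3 = False. Stack: [False]
POP_JUMP_IF_FALSE → pop False; jump. Stack: []
LOAD_FAST v → push -3. Stack: [-3]
RETURN_VALUE → return -3.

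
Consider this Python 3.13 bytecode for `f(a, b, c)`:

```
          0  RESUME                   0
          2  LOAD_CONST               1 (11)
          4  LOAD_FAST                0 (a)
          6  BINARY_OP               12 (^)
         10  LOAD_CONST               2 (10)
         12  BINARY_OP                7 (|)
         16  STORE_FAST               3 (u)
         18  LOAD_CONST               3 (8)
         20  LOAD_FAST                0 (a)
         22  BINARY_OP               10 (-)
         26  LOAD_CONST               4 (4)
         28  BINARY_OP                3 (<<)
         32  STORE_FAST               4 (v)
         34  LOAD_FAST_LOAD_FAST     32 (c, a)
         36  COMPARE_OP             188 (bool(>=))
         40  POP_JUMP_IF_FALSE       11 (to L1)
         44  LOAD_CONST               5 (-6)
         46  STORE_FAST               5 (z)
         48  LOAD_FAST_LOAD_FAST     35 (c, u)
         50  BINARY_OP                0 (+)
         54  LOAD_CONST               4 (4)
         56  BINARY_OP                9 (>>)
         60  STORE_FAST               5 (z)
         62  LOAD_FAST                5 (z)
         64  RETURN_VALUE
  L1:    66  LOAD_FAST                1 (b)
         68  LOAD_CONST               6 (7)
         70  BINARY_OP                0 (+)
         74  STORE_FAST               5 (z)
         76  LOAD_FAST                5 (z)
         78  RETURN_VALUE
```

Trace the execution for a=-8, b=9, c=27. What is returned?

LOAD_CONST → push 11. Stack: [11]
LOAD_FAST a → push -8. Stack: [11, -8]
BINARY_OP ^ → 11 ^ -8 = -13. Stack: [-13]
LOAD_CONST → push 10. Stack: [-13, 10]
BINARY_OP | → -13 | 10 = -5. Stack: [-5]
STORE_FAST u → u=-5. Stack: []
LOAD_CONST → push 8. Stack: [8]
LOAD_FAST a → push -8. Stack: [8, -8]
BINARY_OP - → 8 - -8 = 16. Stack: [16]
LOAD_CONST → push 4. Stack: [16, 4]
BINARY_OP << → 16 << 4 = 256. Stack: [256]
STORE_FAST v → v=256. Stack: []
LOAD_FAST_LOAD_FAST c,a → push 27,-8. Stack: [27, -8]
COMPARE_OP bool(>=) → 27 vs -8 = True. Stack: [True]
POP_JUMP_IF_FALSE → pop True; no jump. Stack: []
LOAD_CONST → push -6. Stack: [-6]
STORE_FAST z → z=-6. Stack: []
LOAD_FAST_LOAD_FAST c,u → push 27,-5. Stack: [27, -5]
BINARY_OP + → 27 + -5 = 22. Stack: [22]
LOAD_CONST → push 4. Stack: [22, 4]
BINARY_OP >> → 22 >> 4 = 1. Stack: [1]
STORE_FAST z → z=1. Stack: []
LOAD_FAST z → push 1. Stack: [1]
RETURN_VALUE → return 1.

1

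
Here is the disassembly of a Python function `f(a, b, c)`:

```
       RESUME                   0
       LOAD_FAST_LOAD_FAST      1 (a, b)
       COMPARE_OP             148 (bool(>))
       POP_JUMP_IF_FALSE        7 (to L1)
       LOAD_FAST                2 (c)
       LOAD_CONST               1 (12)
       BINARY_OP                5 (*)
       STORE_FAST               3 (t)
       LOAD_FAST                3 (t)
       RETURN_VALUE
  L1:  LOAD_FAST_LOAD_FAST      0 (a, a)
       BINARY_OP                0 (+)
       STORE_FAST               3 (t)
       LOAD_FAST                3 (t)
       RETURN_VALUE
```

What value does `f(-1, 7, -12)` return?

LOAD_FAST_LOAD_FAST a,b → push -1,7. Stack: [-1, 7]
COMPARE_OP bool(>) → -1 vs 7 = False. Stack: [False]
POP_JUMP_IF_FALSE → pop False; jump. Stack: []
LOAD_FAST_LOAD_FAST a,a → push -1,-1. Stack: [-1, -1]
BINARY_OP + → -1 + -1 = -2. Stack: [-2]
STORE_FAST t → t=-2. Stack: []
LOAD_FAST t → push -2. Stack: [-2]
RETURN_VALUE → return -2.

-2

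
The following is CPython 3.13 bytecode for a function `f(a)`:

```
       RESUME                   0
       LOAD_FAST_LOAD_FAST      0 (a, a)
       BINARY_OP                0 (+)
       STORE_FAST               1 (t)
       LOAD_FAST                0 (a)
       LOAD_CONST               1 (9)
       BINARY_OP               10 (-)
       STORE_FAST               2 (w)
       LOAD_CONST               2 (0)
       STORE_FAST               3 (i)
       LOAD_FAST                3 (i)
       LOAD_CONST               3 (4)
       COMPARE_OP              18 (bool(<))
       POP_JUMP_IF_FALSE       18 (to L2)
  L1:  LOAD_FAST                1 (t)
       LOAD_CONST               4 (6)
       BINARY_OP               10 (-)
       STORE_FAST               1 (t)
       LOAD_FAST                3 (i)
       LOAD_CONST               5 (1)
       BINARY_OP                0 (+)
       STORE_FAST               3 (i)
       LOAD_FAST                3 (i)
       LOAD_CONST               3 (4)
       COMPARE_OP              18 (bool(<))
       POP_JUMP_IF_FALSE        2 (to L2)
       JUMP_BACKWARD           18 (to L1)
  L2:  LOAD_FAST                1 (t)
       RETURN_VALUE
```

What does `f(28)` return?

32

LOAD_FAST_LOAD_FAST a,a → push 28,28. Stack: [28, 28]
BINARY_OP + → 28 + 28 = 56. Stack: [56]
STORE_FAST t → t=56. Stack: []
LOAD_FAST a → push 28. Stack: [28]
LOAD_CONST → push 9. Stack: [28, 9]
BINARY_OP - → 28 - 9 = 19. Stack: [19]
STORE_FAST w → w=19. Stack: []
LOAD_CONST → push 0. Stack: [0]
STORE_FAST i → i=0. Stack: []
LOAD_FAST i → push 0. Stack: [0]
LOAD_CONST → push 4. Stack: [0, 4]
COMPARE_OP bool(<) → 0 vs 4 = True. Stack: [True]
POP_JUMP_IF_FALSE → pop True; no jump. Stack: []
LOAD_FAST t → push 56. Stack: [56]
LOAD_CONST → push 6. Stack: [56, 6]
BINARY_OP - → 56 - 6 = 50. Stack: [50]
STORE_FAST t → t=50. Stack: []
LOAD_FAST i → push 0. Stack: [0]
LOAD_CONST → push 1. Stack: [0, 1]
BINARY_OP + → 0 + 1 = 1. Stack: [1]
STORE_FAST i → i=1. Stack: []
LOAD_FAST i → push 1. Stack: [1]
LOAD_CONST → push 4. Stack: [1, 4]
COMPARE_OP bool(<) → 1 vs 4 = True. Stack: [True]
POP_JUMP_IF_FALSE → pop True; no jump. Stack: []
LOAD_FAST t → push 50. Stack: [50]
LOAD_CONST → push 6. Stack: [50, 6]
BINARY_OP - → 50 - 6 = 44. Stack: [44]
STORE_FAST t → t=44. Stack: []
LOAD_FAST i → push 1. Stack: [1]
LOAD_CONST → push 1. Stack: [1, 1]
BINARY_OP + → 1 + 1 = 2. Stack: [2]
STORE_FAST i → i=2. Stack: []
LOAD_FAST i → push 2. Stack: [2]
LOAD_CONST → push 4. Stack: [2, 4]
COMPARE_OP bool(<) → 2 vs 4 = True. Stack: [True]
POP_JUMP_IF_FALSE → pop True; no jump. Stack: []
LOAD_FAST t → push 44. Stack: [44]
LOAD_CONST → push 6. Stack: [44, 6]
BINARY_OP - → 44 - 6 = 38. Stack: [38]
STORE_FAST t → t=38. Stack: []
LOAD_FAST i → push 2. Stack: [2]
LOAD_CONST → push 1. Stack: [2, 1]
BINARY_OP + → 2 + 1 = 3. Stack: [3]
STORE_FAST i → i=3. Stack: []
LOAD_FAST i → push 3. Stack: [3]
LOAD_CONST → push 4. Stack: [3, 4]
COMPARE_OP bool(<) → 3 vs 4 = True. Stack: [True]
POP_JUMP_IF_FALSE → pop True; no jump. Stack: []
LOAD_FAST t → push 38. Stack: [38]
LOAD_CONST → push 6. Stack: [38, 6]
BINARY_OP - → 38 - 6 = 32. Stack: [32]
STORE_FAST t → t=32. Stack: []
LOAD_FAST i → push 3. Stack: [3]
LOAD_CONST → push 1. Stack: [3, 1]
BINARY_OP + → 3 + 1 = 4. Stack: [4]
STORE_FAST i → i=4. Stack: []
LOAD_FAST i → push 4. Stack: [4]
LOAD_CONST → push 4. Stack: [4, 4]
COMPARE_OP bool(<) → 4 vs 4 = False. Stack: [False]
POP_JUMP_IF_FALSE → pop False; jump. Stack: []
LOAD_FAST t → push 32. Stack: [32]
RETURN_VALUE → return 32.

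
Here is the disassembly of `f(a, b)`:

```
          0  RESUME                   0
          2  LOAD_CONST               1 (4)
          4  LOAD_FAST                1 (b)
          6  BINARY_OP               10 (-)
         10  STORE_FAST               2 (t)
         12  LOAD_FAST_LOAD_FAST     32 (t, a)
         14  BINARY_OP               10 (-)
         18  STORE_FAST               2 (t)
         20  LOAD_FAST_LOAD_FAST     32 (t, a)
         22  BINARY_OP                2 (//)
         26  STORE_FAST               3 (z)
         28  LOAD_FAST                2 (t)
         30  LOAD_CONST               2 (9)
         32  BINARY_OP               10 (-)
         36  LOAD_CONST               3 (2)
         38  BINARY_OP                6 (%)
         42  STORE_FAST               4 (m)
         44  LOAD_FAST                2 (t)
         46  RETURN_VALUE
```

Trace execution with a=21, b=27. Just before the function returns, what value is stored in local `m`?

1

LOAD_CONST → push 4. Stack: [4]
LOAD_FAST b → push 27. Stack: [4, 27]
BINARY_OP - → 4 - 27 = -23. Stack: [-23]
STORE_FAST t → t=-23. Stack: []
LOAD_FAST_LOAD_FAST t,a → push -23,21. Stack: [-23, 21]
BINARY_OP - → -23 - 21 = -44. Stack: [-44]
STORE_FAST t → t=-44. Stack: []
LOAD_FAST_LOAD_FAST t,a → push -44,21. Stack: [-44, 21]
BINARY_OP // → -44 // 21 = -3. Stack: [-3]
STORE_FAST z → z=-3. Stack: []
LOAD_FAST t → push -44. Stack: [-44]
LOAD_CONST → push 9. Stack: [-44, 9]
BINARY_OP - → -44 - 9 = -53. Stack: [-53]
LOAD_CONST → push 2. Stack: [-53, 2]
BINARY_OP % → -53 % 2 = 1. Stack: [1]
STORE_FAST m → m=1. Stack: []
LOAD_FAST t → push -44. Stack: [-44]
RETURN_VALUE → return -44.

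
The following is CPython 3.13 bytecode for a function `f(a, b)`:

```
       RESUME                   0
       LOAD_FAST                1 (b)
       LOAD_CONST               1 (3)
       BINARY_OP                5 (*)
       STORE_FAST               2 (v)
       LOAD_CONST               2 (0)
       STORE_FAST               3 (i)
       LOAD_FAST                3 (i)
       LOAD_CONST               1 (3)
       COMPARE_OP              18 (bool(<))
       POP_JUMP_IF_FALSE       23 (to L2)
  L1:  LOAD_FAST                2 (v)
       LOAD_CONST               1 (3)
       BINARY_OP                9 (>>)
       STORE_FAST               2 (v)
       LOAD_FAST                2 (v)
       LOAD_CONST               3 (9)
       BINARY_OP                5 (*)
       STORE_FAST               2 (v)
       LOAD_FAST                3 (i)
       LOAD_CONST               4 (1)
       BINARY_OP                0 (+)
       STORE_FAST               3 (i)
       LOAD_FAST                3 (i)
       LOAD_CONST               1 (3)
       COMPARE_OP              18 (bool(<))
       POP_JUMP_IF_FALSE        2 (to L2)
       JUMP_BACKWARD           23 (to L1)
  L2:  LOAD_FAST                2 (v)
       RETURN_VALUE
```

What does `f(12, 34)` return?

126

LOAD_FAST b → push 34. Stack: [34]
LOAD_CONST → push 3. Stack: [34, 3]
BINARY_OP * → 34 * 3 = 102. Stack: [102]
STORE_FAST v → v=102. Stack: []
LOAD_CONST → push 0. Stack: [0]
STORE_FAST i → i=0. Stack: []
LOAD_FAST i → push 0. Stack: [0]
LOAD_CONST → push 3. Stack: [0, 3]
COMPARE_OP bool(<) → 0 vs 3 = True. Stack: [True]
POP_JUMP_IF_FALSE → pop True; no jump. Stack: []
LOAD_FAST v → push 102. Stack: [102]
LOAD_CONST → push 3. Stack: [102, 3]
BINARY_OP >> → 102 >> 3 = 12. Stack: [12]
STORE_FAST v → v=12. Stack: []
LOAD_FAST v → push 12. Stack: [12]
LOAD_CONST → push 9. Stack: [12, 9]
BINARY_OP * → 12 * 9 = 108. Stack: [108]
STORE_FAST v → v=108. Stack: []
LOAD_FAST i → push 0. Stack: [0]
LOAD_CONST → push 1. Stack: [0, 1]
BINARY_OP + → 0 + 1 = 1. Stack: [1]
STORE_FAST i → i=1. Stack: []
LOAD_FAST i → push 1. Stack: [1]
LOAD_CONST → push 3. Stack: [1, 3]
COMPARE_OP bool(<) → 1 vs 3 = True. Stack: [True]
POP_JUMP_IF_FALSE → pop True; no jump. Stack: []
LOAD_FAST v → push 108. Stack: [108]
LOAD_CONST → push 3. Stack: [108, 3]
BINARY_OP >> → 108 >> 3 = 13. Stack: [13]
STORE_FAST v → v=13. Stack: []
LOAD_FAST v → push 13. Stack: [13]
LOAD_CONST → push 9. Stack: [13, 9]
BINARY_OP * → 13 * 9 = 117. Stack: [117]
STORE_FAST v → v=117. Stack: []
LOAD_FAST i → push 1. Stack: [1]
LOAD_CONST → push 1. Stack: [1, 1]
BINARY_OP + → 1 + 1 = 2. Stack: [2]
STORE_FAST i → i=2. Stack: []
LOAD_FAST i → push 2. Stack: [2]
LOAD_CONST → push 3. Stack: [2, 3]
COMPARE_OP bool(<) → 2 vs 3 = True. Stack: [True]
POP_JUMP_IF_FALSE → pop True; no jump. Stack: []
LOAD_FAST v → push 117. Stack: [117]
LOAD_CONST → push 3. Stack: [117, 3]
BINARY_OP >> → 117 >> 3 = 14. Stack: [14]
STORE_FAST v → v=14. Stack: []
LOAD_FAST v → push 14. Stack: [14]
LOAD_CONST → push 9. Stack: [14, 9]
BINARY_OP * → 14 * 9 = 126. Stack: [126]
STORE_FAST v → v=126. Stack: []
LOAD_FAST i → push 2. Stack: [2]
LOAD_CONST → push 1. Stack: [2, 1]
BINARY_OP + → 2 + 1 = 3. Stack: [3]
STORE_FAST i → i=3. Stack: []
LOAD_FAST i → push 3. Stack: [3]
LOAD_CONST → push 3. Stack: [3, 3]
COMPARE_OP bool(<) → 3 vs 3 = False. Stack: [False]
POP_JUMP_IF_FALSE → pop False; jump. Stack: []
LOAD_FAST v → push 126. Stack: [126]
RETURN_VALUE → return 126.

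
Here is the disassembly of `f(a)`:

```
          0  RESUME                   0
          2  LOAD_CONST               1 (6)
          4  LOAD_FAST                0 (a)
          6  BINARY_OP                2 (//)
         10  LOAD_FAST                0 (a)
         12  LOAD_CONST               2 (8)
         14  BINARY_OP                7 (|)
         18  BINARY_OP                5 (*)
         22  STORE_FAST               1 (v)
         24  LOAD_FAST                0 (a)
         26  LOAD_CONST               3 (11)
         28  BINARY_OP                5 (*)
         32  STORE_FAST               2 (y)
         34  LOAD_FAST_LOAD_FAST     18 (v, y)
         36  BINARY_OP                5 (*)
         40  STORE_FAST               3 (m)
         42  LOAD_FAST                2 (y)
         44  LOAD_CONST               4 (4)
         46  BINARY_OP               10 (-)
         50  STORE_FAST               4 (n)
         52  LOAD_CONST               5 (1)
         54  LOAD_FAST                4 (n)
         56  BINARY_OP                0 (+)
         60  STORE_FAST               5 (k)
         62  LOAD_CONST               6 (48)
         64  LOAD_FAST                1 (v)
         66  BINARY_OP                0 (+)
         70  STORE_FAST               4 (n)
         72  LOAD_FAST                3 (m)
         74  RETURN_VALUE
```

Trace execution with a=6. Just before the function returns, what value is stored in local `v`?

LOAD_CONST → push 6. Stack: [6]
LOAD_FAST a → push 6. Stack: [6, 6]
BINARY_OP // → 6 // 6 = 1. Stack: [1]
LOAD_FAST a → push 6. Stack: [1, 6]
LOAD_CONST → push 8. Stack: [1, 6, 8]
BINARY_OP | → 6 | 8 = 14. Stack: [1, 14]
BINARY_OP * → 1 * 14 = 14. Stack: [14]
STORE_FAST v → v=14. Stack: []
LOAD_FAST a → push 6. Stack: [6]
LOAD_CONST → push 11. Stack: [6, 11]
BINARY_OP * → 6 * 11 = 66. Stack: [66]
STORE_FAST y → y=66. Stack: []
LOAD_FAST_LOAD_FAST v,y → push 14,66. Stack: [14, 66]
BINARY_OP * → 14 * 66 = 924. Stack: [924]
STORE_FAST m → m=924. Stack: []
LOAD_FAST y → push 66. Stack: [66]
LOAD_CONST → push 4. Stack: [66, 4]
BINARY_OP - → 66 - 4 = 62. Stack: [62]
STORE_FAST n → n=62. Stack: []
LOAD_CONST → push 1. Stack: [1]
LOAD_FAST n → push 62. Stack: [1, 62]
BINARY_OP + → 1 + 62 = 63. Stack: [63]
STORE_FAST k → k=63. Stack: []
LOAD_CONST → push 48. Stack: [48]
LOAD_FAST v → push 14. Stack: [48, 14]
BINARY_OP + → 48 + 14 = 62. Stack: [62]
STORE_FAST n → n=62. Stack: []
LOAD_FAST m → push 924. Stack: [924]
RETURN_VALUE → return 924.

14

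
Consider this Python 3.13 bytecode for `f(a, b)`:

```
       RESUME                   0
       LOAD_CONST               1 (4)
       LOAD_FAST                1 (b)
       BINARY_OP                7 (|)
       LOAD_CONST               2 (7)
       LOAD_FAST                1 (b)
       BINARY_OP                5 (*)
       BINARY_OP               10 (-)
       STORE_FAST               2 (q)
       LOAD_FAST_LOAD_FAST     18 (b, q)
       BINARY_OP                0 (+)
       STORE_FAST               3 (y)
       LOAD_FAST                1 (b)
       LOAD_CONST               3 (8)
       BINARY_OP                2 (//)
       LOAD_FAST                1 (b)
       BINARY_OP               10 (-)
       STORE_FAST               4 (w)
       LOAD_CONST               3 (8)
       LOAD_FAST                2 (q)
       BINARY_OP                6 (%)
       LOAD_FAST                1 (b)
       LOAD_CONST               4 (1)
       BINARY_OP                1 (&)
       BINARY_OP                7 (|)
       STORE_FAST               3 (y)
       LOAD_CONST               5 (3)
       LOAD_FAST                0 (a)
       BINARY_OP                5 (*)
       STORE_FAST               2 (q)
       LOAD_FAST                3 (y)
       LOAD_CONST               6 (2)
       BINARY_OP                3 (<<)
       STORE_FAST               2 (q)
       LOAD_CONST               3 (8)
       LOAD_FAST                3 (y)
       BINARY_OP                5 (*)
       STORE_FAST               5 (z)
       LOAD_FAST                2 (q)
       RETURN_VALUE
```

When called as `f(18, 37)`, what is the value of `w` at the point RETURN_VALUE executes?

-33

LOAD_CONST → push 4. Stack: [4]
LOAD_FAST b → push 37. Stack: [4, 37]
BINARY_OP | → 4 | 37 = 37. Stack: [37]
LOAD_CONST → push 7. Stack: [37, 7]
LOAD_FAST b → push 37. Stack: [37, 7, 37]
BINARY_OP * → 7 * 37 = 259. Stack: [37, 259]
BINARY_OP - → 37 - 259 = -222. Stack: [-222]
STORE_FAST q → q=-222. Stack: []
LOAD_FAST_LOAD_FAST b,q → push 37,-222. Stack: [37, -222]
BINARY_OP + → 37 + -222 = -185. Stack: [-185]
STORE_FAST y → y=-185. Stack: []
LOAD_FAST b → push 37. Stack: [37]
LOAD_CONST → push 8. Stack: [37, 8]
BINARY_OP // → 37 // 8 = 4. Stack: [4]
LOAD_FAST b → push 37. Stack: [4, 37]
BINARY_OP - → 4 - 37 = -33. Stack: [-33]
STORE_FAST w → w=-33. Stack: []
LOAD_CONST → push 8. Stack: [8]
LOAD_FAST q → push -222. Stack: [8, -222]
BINARY_OP % → 8 % -222 = -214. Stack: [-214]
LOAD_FAST b → push 37. Stack: [-214, 37]
LOAD_CONST → push 1. Stack: [-214, 37, 1]
BINARY_OP & → 37 & 1 = 1. Stack: [-214, 1]
BINARY_OP | → -214 | 1 = -213. Stack: [-213]
STORE_FAST y → y=-213. Stack: []
LOAD_CONST → push 3. Stack: [3]
LOAD_FAST a → push 18. Stack: [3, 18]
BINARY_OP * → 3 * 18 = 54. Stack: [54]
STORE_FAST q → q=54. Stack: []
LOAD_FAST y → push -213. Stack: [-213]
LOAD_CONST → push 2. Stack: [-213, 2]
BINARY_OP << → -213 << 2 = -852. Stack: [-852]
STORE_FAST q → q=-852. Stack: []
LOAD_CONST → push 8. Stack: [8]
LOAD_FAST y → push -213. Stack: [8, -213]
BINARY_OP * → 8 * -213 = -1704. Stack: [-1704]
STORE_FAST z → z=-1704. Stack: []
LOAD_FAST q → push -852. Stack: [-852]
RETURN_VALUE → return -852.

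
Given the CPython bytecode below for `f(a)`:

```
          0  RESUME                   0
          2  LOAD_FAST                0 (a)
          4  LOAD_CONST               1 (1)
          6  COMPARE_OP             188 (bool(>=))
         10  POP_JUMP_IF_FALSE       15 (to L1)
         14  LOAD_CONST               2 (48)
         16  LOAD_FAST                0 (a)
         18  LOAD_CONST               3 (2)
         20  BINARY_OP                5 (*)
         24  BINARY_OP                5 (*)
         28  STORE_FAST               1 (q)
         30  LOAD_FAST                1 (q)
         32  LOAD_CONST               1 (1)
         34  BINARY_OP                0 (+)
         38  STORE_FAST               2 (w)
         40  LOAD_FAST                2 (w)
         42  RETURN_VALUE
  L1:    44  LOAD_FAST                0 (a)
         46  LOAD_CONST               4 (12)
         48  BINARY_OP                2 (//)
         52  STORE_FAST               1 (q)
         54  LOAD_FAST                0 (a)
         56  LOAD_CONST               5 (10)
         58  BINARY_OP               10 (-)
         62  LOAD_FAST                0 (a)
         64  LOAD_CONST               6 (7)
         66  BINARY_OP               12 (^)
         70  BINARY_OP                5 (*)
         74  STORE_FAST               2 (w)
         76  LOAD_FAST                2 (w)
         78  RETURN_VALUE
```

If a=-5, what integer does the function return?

LOAD_FAST a → push -5. Stack: [-5]
LOAD_CONST → push 1. Stack: [-5, 1]
COMPARE_OP bool(>=) → -5 vs 1 = False. Stack: [False]
POP_JUMP_IF_FALSE → pop False; jump. Stack: []
LOAD_FAST a → push -5. Stack: [-5]
LOAD_CONST → push 12. Stack: [-5, 12]
BINARY_OP // → -5 // 12 = -1. Stack: [-1]
STORE_FAST q → q=-1. Stack: []
LOAD_FAST a → push -5. Stack: [-5]
LOAD_CONST → push 10. Stack: [-5, 10]
BINARY_OP - → -5 - 10 = -15. Stack: [-15]
LOAD_FAST a → push -5. Stack: [-15, -5]
LOAD_CONST → push 7. Stack: [-15, -5, 7]
BINARY_OP ^ → -5 ^ 7 = -4. Stack: [-15, -4]
BINARY_OP * → -15 * -4 = 60. Stack: [60]
STORE_FAST w → w=60. Stack: []
LOAD_FAST w → push 60. Stack: [60]
RETURN_VALUE → return 60.

60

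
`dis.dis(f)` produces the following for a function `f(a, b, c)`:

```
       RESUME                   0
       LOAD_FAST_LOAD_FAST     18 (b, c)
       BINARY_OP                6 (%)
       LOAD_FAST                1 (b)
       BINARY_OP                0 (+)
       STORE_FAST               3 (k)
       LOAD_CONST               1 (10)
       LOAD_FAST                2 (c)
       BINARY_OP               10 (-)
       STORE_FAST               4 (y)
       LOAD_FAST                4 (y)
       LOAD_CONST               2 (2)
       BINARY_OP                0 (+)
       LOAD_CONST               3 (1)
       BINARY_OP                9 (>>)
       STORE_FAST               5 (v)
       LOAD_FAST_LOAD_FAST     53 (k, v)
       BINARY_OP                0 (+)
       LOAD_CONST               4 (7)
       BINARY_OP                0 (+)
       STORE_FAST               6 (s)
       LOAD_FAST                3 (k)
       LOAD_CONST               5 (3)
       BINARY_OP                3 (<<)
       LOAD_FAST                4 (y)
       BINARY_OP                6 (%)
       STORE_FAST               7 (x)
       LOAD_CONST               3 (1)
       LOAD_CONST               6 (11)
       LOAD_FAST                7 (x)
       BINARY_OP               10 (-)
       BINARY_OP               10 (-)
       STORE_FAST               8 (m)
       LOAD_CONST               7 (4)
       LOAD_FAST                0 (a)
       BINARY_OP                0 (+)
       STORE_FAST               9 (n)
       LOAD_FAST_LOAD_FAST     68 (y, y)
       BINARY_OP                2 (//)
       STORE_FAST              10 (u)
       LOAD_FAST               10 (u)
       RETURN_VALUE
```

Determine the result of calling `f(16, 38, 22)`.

1

LOAD_FAST_LOAD_FAST b,c → push 38,22. Stack: [38, 22]
BINARY_OP % → 38 % 22 = 16. Stack: [16]
LOAD_FAST b → push 38. Stack: [16, 38]
BINARY_OP + → 16 + 38 = 54. Stack: [54]
STORE_FAST k → k=54. Stack: []
LOAD_CONST → push 10. Stack: [10]
LOAD_FAST c → push 22. Stack: [10, 22]
BINARY_OP - → 10 - 22 = -12. Stack: [-12]
STORE_FAST y → y=-12. Stack: []
LOAD_FAST y → push -12. Stack: [-12]
LOAD_CONST → push 2. Stack: [-12, 2]
BINARY_OP + → -12 + 2 = -10. Stack: [-10]
LOAD_CONST → push 1. Stack: [-10, 1]
BINARY_OP >> → -10 >> 1 = -5. Stack: [-5]
STORE_FAST v → v=-5. Stack: []
LOAD_FAST_LOAD_FAST k,v → push 54,-5. Stack: [54, -5]
BINARY_OP + → 54 + -5 = 49. Stack: [49]
LOAD_CONST → push 7. Stack: [49, 7]
BINARY_OP + → 49 + 7 = 56. Stack: [56]
STORE_FAST s → s=56. Stack: []
LOAD_FAST k → push 54. Stack: [54]
LOAD_CONST → push 3. Stack: [54, 3]
BINARY_OP << → 54 << 3 = 432. Stack: [432]
LOAD_FAST y → push -12. Stack: [432, -12]
BINARY_OP % → 432 % -12 = 0. Stack: [0]
STORE_FAST x → x=0. Stack: []
LOAD_CONST → push 1. Stack: [1]
LOAD_CONST → push 11. Stack: [1, 11]
LOAD_FAST x → push 0. Stack: [1, 11, 0]
BINARY_OP - → 11 - 0 = 11. Stack: [1, 11]
BINARY_OP - → 1 - 11 = -10. Stack: [-10]
STORE_FAST m → m=-10. Stack: []
LOAD_CONST → push 4. Stack: [4]
LOAD_FAST a → push 16. Stack: [4, 16]
BINARY_OP + → 4 + 16 = 20. Stack: [20]
STORE_FAST n → n=20. Stack: []
LOAD_FAST_LOAD_FAST y,y → push -12,-12. Stack: [-12, -12]
BINARY_OP // → -12 // -12 = 1. Stack: [1]
STORE_FAST u → u=1. Stack: []
LOAD_FAST u → push 1. Stack: [1]
RETURN_VALUE → return 1.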